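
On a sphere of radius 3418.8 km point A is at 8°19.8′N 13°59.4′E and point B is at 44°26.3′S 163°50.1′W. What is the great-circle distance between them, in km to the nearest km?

8583 km

With latitudes φ₁ = 8.330°, φ₂ = -44.438° and longitude difference Δλ = -177.825°:
Haversine: a = sin²(Δφ/2) + cos φ₁ cos φ₂ sin²(Δλ/2) = 0.1975 + (0.9895)(0.7140)(0.9996) = 0.90370.
Central angle c = 2·arcsin(√a) = 2.51052 rad.
Distance = R·c = 3418.8 × 2.5105 ≈ 8583 km.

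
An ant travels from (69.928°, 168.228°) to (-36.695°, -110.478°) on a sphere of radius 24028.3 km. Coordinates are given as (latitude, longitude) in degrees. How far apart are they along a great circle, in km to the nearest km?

50872 km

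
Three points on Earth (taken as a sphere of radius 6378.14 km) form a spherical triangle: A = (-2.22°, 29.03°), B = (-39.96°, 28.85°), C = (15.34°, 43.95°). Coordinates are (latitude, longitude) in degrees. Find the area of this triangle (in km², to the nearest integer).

Side lengths (central angles): a = 0.9959, b = 0.4004, c = 0.6587 rad; semiperimeter s = 1.0275.
By l'Huilier's theorem, tan(E/4) = √[tan(s/2) tan((s−a)/2) tan((s−b)/2) tan((s−c)/2)], giving spherical excess E = 0.0929 rad.
Area = E·R² = 0.0929 × (6378.14)² ≈ 3777464 km².

3777464 km²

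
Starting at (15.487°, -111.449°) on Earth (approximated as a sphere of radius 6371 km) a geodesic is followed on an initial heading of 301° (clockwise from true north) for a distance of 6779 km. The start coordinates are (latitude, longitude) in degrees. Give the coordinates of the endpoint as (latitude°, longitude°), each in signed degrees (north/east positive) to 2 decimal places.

34.30°, -176.57°

Angular distance δ = d/R = 6779/6371 = 1.06404 rad; initial bearing θ = 5.2534 rad.
sin φ₂ = sin φ₁ cos δ + cos φ₁ sin δ cos θ = (0.2670)(0.4853) + (0.9637)(0.8743)(0.5150) = 0.5636, so φ₂ = 34.30°.
Δλ = atan2(sin θ sin δ cos φ₁, cos δ − sin φ₁ sin φ₂) = atan2(-0.7222, 0.3349) = -65.125°.
λ₂ = -111.449° − 65.125° = -176.57°.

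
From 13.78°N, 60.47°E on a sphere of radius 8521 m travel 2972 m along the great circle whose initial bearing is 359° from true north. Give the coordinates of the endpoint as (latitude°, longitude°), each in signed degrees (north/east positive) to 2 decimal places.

33.76°, 60.06°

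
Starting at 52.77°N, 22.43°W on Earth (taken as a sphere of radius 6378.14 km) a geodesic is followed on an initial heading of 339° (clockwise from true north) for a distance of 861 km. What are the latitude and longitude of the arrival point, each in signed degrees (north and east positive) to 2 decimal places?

59.88°, -27.95°

Angular distance δ = d/R = 861/6378.14 = 0.13499 rad; initial bearing θ = 5.9167 rad.
sin φ₂ = sin φ₁ cos δ + cos φ₁ sin δ cos θ = (0.7962)(0.9909) + (0.6050)(0.1346)(0.9336) = 0.8650, so φ₂ = 59.88°.
Δλ = atan2(sin θ sin δ cos φ₁, cos δ − sin φ₁ sin φ₂) = atan2(-0.0292, 0.3022) = -5.516°.
λ₂ = -22.430° − 5.516° = -27.95°.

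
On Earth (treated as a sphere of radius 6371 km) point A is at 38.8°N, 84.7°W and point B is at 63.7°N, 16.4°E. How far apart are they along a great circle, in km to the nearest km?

With latitudes φ₁ = 38.800°, φ₂ = 63.700° and longitude difference Δλ = 101.100°:
Haversine: a = sin²(Δφ/2) + cos φ₁ cos φ₂ sin²(Δλ/2) = 0.0465 + (0.7793)(0.4431)(0.5963) = 0.25237.
Central angle c = 2·arcsin(√a) = 1.05266 rad.
Distance = R·c = 6371 × 1.0527 ≈ 6706 km.

6706 km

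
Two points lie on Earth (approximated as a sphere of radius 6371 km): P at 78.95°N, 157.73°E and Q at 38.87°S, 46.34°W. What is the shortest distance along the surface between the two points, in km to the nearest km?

With latitudes φ₁ = 78.950°, φ₂ = -38.870° and longitude difference Δλ = 155.930°:
cos c = sin φ₁ sin φ₂ + cos φ₁ cos φ₂ cos Δλ = (0.9815)(-0.6276) + (0.1917)(0.7786)(-0.9130) = -0.75217,
so c = arccos(-0.75217) = 2.42215 rad.
Distance = R·c = 6371 × 2.4221 ≈ 15431 km.

15431 km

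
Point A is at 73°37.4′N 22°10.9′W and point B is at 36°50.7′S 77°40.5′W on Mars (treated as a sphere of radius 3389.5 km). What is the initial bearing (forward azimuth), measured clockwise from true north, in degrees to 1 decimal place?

With φ₁ = 1.2850, φ₂ = -0.6431, Δλ = -0.9685 rad, the forward-azimuth formula gives
θ = atan2( sin Δλ cos φ₂ , cos φ₁ sin φ₂ − sin φ₁ cos φ₂ cos Δλ ) = atan2(-0.6595, -0.6040) = -132.49°.
Adding 360° brings this into [0°, 360°): 227.5°.

227.5°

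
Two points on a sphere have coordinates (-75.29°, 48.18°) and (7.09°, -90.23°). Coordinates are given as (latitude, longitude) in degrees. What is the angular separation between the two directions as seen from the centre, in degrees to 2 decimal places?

107.93°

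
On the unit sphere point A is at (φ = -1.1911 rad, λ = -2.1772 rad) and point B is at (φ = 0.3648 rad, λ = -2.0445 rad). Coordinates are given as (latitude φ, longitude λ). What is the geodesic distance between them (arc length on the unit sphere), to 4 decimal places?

1.5589

Let φ₁ = -1.1911 rad, φ₂ = 0.3648 rad, and Δλ = 0.1327 rad.
cos c = sin φ₁ sin φ₂ + cos φ₁ cos φ₂ cos Δλ = (-0.9288)(0.3568) + (0.3706)(0.9342)(0.9912) = 0.01185,
so c = arccos(0.01185) = 1.55894 rad.
On the unit sphere the arc length equals the central angle: 1.5589.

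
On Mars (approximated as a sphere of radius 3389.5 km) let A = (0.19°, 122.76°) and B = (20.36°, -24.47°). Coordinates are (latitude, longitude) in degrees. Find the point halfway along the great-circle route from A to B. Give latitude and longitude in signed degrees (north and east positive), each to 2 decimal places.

32.57°, 55.40°

The central angle between A and B is δ = 2.4770 rad.
With f = 0.5, the slerp weights are sin((1−f)δ)/sin δ = 1.5327 and sin(fδ)/sin δ = 1.5327.
Weighted sum of the unit vectors: (1.5327)·(-0.5411,0.8409,0.0033) + (1.5327)·(0.8533,-0.3883,0.3479) = (0.4785, 0.6937, 0.5383).
Converting back: φ = atan2(z, √(x²+y²)) = 32.57°, λ = atan2(y, x) = 55.40°.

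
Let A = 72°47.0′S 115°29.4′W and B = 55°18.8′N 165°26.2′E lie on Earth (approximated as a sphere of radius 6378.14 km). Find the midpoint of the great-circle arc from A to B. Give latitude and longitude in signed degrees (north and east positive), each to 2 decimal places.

Central angle δ = 2.4242 rad. Interpolating on the sphere with fraction f = 0.5:
P = [sin((1−f)δ)·A + sin(fδ)·B] / sin δ = 1.4242·A + 1.4242·B in Cartesian coordinates,
giving P = (-0.9659, -0.1767, -0.1893), i.e. latitude -10.91°, longitude -169.63°.

-10.91°, -169.63°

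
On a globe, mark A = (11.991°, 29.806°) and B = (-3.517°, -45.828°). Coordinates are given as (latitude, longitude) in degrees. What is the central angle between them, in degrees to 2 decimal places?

With latitudes φ₁ = 11.991°, φ₂ = -3.517° and longitude difference Δλ = -75.634°:
cos c = sin φ₁ sin φ₂ + cos φ₁ cos φ₂ cos Δλ = (0.2078)(-0.0613) + (0.9782)(0.9981)(0.2481) = 0.22950,
so c = arccos(0.22950) = 1.33923 rad.
So the angular separation is 76.73°.

76.73°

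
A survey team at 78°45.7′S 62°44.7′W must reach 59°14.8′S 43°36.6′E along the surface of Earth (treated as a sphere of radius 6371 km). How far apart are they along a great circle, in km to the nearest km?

With latitudes φ₁ = -78.762°, φ₂ = -59.247° and longitude difference Δλ = 106.355°:
Haversine: a = sin²(Δφ/2) + cos φ₁ cos φ₂ sin²(Δλ/2) = 0.0287 + (0.1949)(0.5113)(0.6408) = 0.09258.
Central angle c = 2·arcsin(√a) = 0.61835 rad.
Distance = R·c = 6371 × 0.6183 ≈ 3940 km.

3940 km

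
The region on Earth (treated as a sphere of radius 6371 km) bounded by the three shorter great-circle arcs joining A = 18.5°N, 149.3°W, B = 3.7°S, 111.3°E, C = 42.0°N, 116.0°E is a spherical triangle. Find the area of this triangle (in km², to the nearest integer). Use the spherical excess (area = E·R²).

30075250 km²

Side lengths (central angles): a = 0.8011, b = 1.4156, c = 1.7467 rad; semiperimeter s = 1.9817.
By l'Huilier's theorem, tan(E/4) = √[tan(s/2) tan((s−a)/2) tan((s−b)/2) tan((s−c)/2)], giving spherical excess E = 0.7410 rad.
Area = E·R² = 0.7410 × (6371)² ≈ 30075250 km².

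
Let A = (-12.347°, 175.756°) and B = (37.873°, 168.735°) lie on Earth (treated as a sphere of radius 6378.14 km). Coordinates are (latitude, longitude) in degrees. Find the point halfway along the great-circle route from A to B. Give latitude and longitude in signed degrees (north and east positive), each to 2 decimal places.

12.79°, 172.62°

Central angle δ = 0.8840 rad. Interpolating on the sphere with fraction f = 0.5:
P = [sin((1−f)δ)·A + sin(fδ)·B] / sin δ = 0.5532·A + 0.5532·B in Cartesian coordinates,
giving P = (-0.9671, 0.1253, 0.2213), i.e. latitude 12.79°, longitude 172.62°.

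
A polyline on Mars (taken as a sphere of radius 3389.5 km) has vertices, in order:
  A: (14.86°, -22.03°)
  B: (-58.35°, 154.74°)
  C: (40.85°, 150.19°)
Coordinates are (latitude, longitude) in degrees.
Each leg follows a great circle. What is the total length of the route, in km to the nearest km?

Leg A→B: central angle 2.3814 rad, distance 8071.7 km.
Leg B→C: central angle 1.7326 rad, distance 5872.8 km.
Total: 8071.7 + 5872.8 ≈ 13944 km.

13944 km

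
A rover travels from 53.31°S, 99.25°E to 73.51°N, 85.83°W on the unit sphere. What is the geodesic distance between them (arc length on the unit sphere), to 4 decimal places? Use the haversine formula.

2.7871

With latitudes φ₁ = -53.310°, φ₂ = 73.510° and longitude difference Δλ = 174.920°:
Haversine: a = sin²(Δφ/2) + cos φ₁ cos φ₂ sin²(Δλ/2) = 0.7997 + (0.5975)(0.2838)(0.9980) = 0.96891.
Central angle c = 2·arcsin(√a) = 2.78711 rad.
On the unit sphere the arc length equals the central angle: 2.7871.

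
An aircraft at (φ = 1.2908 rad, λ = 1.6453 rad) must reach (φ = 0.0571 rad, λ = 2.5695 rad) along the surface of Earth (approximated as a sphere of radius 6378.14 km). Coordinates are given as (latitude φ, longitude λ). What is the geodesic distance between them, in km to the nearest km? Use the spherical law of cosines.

8597 km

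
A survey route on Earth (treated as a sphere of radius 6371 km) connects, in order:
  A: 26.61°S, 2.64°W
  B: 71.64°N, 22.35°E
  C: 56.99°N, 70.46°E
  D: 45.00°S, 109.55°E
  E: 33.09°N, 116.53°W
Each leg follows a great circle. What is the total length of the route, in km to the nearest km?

Leg A→B: central angle 1.7415 rad, distance 11095.0 km.
Leg B→C: central angle 0.4264 rad, distance 2716.5 km.
Leg C→D: central angle 1.8692 rad, distance 11908.5 km.
Leg D→E: central angle 2.4931 rad, distance 15883.4 km.
Total: 11095.0 + 2716.5 + 11908.5 + 15883.4 ≈ 41603 km.

41603 km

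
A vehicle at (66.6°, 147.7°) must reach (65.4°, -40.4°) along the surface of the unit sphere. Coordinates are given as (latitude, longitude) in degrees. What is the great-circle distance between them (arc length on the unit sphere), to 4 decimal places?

0.8355

In radians: φ₁ = 1.1624, φ₂ = 1.1414, Δλ = 171.900° = 3.0002 rad.
Haversine: a = sin²(Δφ/2) + cos φ₁ cos φ₂ sin²(Δλ/2) = 0.0001 + (0.3971)(0.4163)(0.9950) = 0.16461.
Central angle c = 2·arcsin(√a) = 0.83554 rad.
On the unit sphere the arc length equals the central angle: 0.8355.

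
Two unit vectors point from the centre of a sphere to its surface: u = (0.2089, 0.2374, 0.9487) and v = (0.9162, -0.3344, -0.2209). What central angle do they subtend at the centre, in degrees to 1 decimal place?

95.6°

u·v = -0.0976; |u| = 1.0000, |v| = 1.0000.
cos θ = (u·v)/(|u||v|) = -0.0976, so θ = 95.6°.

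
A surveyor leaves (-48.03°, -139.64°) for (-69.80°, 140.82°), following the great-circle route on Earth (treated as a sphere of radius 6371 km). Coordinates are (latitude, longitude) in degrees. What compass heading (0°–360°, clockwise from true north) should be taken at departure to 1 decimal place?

210.3°

With φ₁ = -0.8383, φ₂ = -1.2182, Δλ = -1.3882 rad, the forward-azimuth formula gives
θ = atan2( sin Δλ cos φ₂ , cos φ₁ sin φ₂ − sin φ₁ cos φ₂ cos Δλ ) = atan2(-0.3396, -0.5810) = -149.70°.
Adding 360° brings this into [0°, 360°): 210.3°.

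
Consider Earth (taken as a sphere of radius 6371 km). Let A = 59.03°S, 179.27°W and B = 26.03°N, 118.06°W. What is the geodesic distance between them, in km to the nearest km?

10990 km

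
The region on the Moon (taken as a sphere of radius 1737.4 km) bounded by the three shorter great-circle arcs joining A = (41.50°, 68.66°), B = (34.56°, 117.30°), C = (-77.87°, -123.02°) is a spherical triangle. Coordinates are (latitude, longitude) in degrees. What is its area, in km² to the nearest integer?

4994356 km²

Side lengths (central angles): a = 2.2657, b = 2.5013, c = 0.6706 rad; semiperimeter s = 2.7188.
By l'Huilier's theorem, tan(E/4) = √[tan(s/2) tan((s−a)/2) tan((s−b)/2) tan((s−c)/2)], giving spherical excess E = 1.6545 rad.
Area = E·R² = 1.6545 × (1737.4)² ≈ 4994356 km².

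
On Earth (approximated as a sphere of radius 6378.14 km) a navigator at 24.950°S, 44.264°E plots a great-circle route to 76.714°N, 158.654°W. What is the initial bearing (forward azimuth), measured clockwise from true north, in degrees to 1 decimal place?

With φ₁ = -0.4355, φ₂ = 1.3389, Δλ = 2.7416 rad, the forward-azimuth formula gives
θ = atan2( sin Δλ cos φ₂ , cos φ₁ sin φ₂ − sin φ₁ cos φ₂ cos Δλ ) = atan2(0.0895, 0.7931) = 6.44°.
So the initial bearing is 6.4°.

6.4°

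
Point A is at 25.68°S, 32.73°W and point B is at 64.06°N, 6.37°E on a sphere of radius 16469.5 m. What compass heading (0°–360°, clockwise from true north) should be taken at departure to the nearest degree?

16°

With φ₁ = -0.4482, φ₂ = 1.1181, Δλ = 0.6824 rad, the forward-azimuth formula gives
θ = atan2( sin Δλ cos φ₂ , cos φ₁ sin φ₂ − sin φ₁ cos φ₂ cos Δλ ) = atan2(0.2759, 0.9575) = 16.07°.
So the initial bearing is 16°.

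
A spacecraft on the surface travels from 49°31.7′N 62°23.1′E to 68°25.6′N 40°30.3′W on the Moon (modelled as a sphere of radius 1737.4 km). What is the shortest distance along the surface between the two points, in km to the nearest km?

1490 km

With latitudes φ₁ = 49.528°, φ₂ = 68.427° and longitude difference Δλ = -102.890°:
Haversine: a = sin²(Δφ/2) + cos φ₁ cos φ₂ sin²(Δλ/2) = 0.0270 + (0.6491)(0.3677)(0.6115) = 0.17290.
Central angle c = 2·arcsin(√a) = 0.85768 rad.
Distance = R·c = 1737.4 × 0.8577 ≈ 1490 km.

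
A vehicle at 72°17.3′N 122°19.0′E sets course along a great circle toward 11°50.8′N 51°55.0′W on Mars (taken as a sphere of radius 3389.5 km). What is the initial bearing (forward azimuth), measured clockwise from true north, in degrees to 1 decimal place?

354.3°

Δλ = -174.233° = -3.0409 rad.
y = sin Δλ · cos φ₂ = (-0.1005)(0.9787) = -0.0983
x = cos φ₁ sin φ₂ − sin φ₁ cos φ₂ cos Δλ = (0.3042)(0.2053) − (0.9526)(0.9787)(-0.9949) = 0.9900
θ = atan2(y, x) = -5.67°; adding 360° gives 354.3°.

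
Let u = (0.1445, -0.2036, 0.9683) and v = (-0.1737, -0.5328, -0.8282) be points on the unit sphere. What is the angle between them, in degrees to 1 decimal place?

135.9°

u·v = -0.7186; |u| = 1.0000, |v| = 1.0000.
cos θ = (u·v)/(|u||v|) = -0.7186, so θ = 135.9°.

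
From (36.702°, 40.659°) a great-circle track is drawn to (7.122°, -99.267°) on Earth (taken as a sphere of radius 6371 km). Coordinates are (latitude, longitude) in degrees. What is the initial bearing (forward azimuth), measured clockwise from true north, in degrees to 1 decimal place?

310.9°

With φ₁ = 0.6406, φ₂ = 0.1243, Δλ = -2.4422 rad, the forward-azimuth formula gives
θ = atan2( sin Δλ cos φ₂ , cos φ₁ sin φ₂ − sin φ₁ cos φ₂ cos Δλ ) = atan2(-0.6388, 0.5532) = -49.11°.
Adding 360° brings this into [0°, 360°): 310.9°.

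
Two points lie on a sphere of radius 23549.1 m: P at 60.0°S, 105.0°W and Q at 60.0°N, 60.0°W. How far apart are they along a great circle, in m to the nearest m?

51366 m

With latitudes φ₁ = -60.000°, φ₂ = 60.000° and longitude difference Δλ = 45.000°:
cos c = sin φ₁ sin φ₂ + cos φ₁ cos φ₂ cos Δλ = (-0.8660)(0.8660) + (0.5000)(0.5000)(0.7071) = -0.57322,
so c = arccos(-0.57322) = 2.18123 rad.
Distance = R·c = 23549.1 × 2.1812 ≈ 51366 m.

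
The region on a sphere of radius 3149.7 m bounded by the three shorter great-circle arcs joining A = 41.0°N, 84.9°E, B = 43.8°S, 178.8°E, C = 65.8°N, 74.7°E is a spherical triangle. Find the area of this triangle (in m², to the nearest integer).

7213758 m²

Side lengths (central angles): a = 2.3510, b = 0.4444, c = 2.0842 rad; semiperimeter s = 2.4398.
By l'Huilier's theorem, tan(E/4) = √[tan(s/2) tan((s−a)/2) tan((s−b)/2) tan((s−c)/2)], giving spherical excess E = 0.7271 rad.
Area = E·R² = 0.7271 × (3149.7)² ≈ 7213758 m².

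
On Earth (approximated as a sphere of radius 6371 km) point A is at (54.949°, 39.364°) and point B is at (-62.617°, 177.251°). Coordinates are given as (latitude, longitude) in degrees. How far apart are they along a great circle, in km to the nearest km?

With latitudes φ₁ = 54.949°, φ₂ = -62.617° and longitude difference Δλ = 137.887°:
cos c = sin φ₁ sin φ₂ + cos φ₁ cos φ₂ cos Δλ = (0.8186)(-0.8880) + (0.5743)(0.4599)(-0.7418) = -0.92286,
so c = arccos(-0.92286) = 2.74624 rad.
Distance = R·c = 6371 × 2.7462 ≈ 17496 km.

17496 km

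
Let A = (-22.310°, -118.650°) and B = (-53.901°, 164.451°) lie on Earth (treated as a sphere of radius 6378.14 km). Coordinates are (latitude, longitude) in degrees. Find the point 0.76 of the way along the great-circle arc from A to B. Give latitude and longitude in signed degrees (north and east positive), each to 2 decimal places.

-52.01°, -169.90°

The central angle between A and B is δ = 1.1260 rad.
With f = 0.76, the slerp weights are sin((1−f)δ)/sin δ = 0.2957 and sin(fδ)/sin δ = 0.8365.
Weighted sum of the unit vectors: (0.2957)·(-0.4436,-0.8119,-0.3796) + (0.8365)·(-0.5676,0.1579,-0.8080) = (-0.6060, -0.1080, -0.7881).
Converting back: φ = atan2(z, √(x²+y²)) = -52.01°, λ = atan2(y, x) = -169.90°.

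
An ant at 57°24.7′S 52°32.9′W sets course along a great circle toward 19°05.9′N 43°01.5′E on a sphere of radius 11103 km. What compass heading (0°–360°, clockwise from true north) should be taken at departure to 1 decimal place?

84.0°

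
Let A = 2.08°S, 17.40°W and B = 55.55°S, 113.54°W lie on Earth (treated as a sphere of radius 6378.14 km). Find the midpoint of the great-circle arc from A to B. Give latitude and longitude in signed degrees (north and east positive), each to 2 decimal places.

-38.19°, -48.33°

The central angle between A and B is δ = 1.6013 rad.
With f = 0.5, the slerp weights are sin((1−f)δ)/sin δ = 0.7182 and sin(fδ)/sin δ = 0.7182.
Weighted sum of the unit vectors: (0.7182)·(0.9536,-0.2988,-0.0363) + (0.7182)·(-0.2259,-0.5186,-0.8246) = (0.5226, -0.5871, -0.6183).
Converting back: φ = atan2(z, √(x²+y²)) = -38.19°, λ = atan2(y, x) = -48.33°.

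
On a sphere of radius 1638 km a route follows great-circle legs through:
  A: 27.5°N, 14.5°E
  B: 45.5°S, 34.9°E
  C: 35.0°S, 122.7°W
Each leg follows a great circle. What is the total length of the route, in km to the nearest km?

Leg A→B: central angle 1.3146 rad, distance 2153.4 km.
Leg B→C: central angle 1.6928 rad, distance 2772.8 km.
Total: 2153.4 + 2772.8 ≈ 4926 km.

4926 km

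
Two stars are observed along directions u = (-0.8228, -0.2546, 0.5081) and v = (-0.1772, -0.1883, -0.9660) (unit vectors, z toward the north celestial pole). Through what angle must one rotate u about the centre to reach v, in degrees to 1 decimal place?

u·v = -0.2971; |u| = 1.0000, |v| = 1.0000.
cos θ = (u·v)/(|u||v|) = -0.2971, so θ = 107.3°.

107.3°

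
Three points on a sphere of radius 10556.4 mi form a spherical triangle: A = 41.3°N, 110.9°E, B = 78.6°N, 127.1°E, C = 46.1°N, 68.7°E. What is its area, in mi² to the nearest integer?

19178911 mi²

Side lengths (central angles): a = 0.6791, b = 0.5326, c = 0.6607 rad; semiperimeter s = 0.9362.
By l'Huilier's theorem, tan(E/4) = √[tan(s/2) tan((s−a)/2) tan((s−b)/2) tan((s−c)/2)], giving spherical excess E = 0.1721 rad.
Area = E·R² = 0.1721 × (10556.4)² ≈ 19178911 mi².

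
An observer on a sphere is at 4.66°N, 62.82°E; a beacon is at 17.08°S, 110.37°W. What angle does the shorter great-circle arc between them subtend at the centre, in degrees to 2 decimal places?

Let φ₁ = 0.0813 rad, φ₂ = -0.2981 rad, and Δλ = -3.0227 rad.
Haversine: a = sin²(Δφ/2) + cos φ₁ cos φ₂ sin²(Δλ/2) = 0.0356 + (0.9967)(0.9559)(0.9965) = 0.98494.
Central angle c = 2·arcsin(√a) = 2.89552 rad.
So the angular separation is 165.90°.

165.90°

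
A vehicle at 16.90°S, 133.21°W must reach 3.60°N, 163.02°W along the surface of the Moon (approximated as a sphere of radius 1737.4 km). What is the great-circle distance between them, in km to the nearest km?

1088 km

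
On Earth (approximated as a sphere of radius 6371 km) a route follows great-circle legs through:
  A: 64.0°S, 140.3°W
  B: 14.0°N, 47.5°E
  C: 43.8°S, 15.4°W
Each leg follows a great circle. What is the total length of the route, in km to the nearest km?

Leg A→B: central angle 2.2638 rad, distance 14422.7 km.
Leg B→C: central angle 1.4186 rad, distance 9038.1 km.
Total: 14422.7 + 9038.1 ≈ 23461 km.

23461 km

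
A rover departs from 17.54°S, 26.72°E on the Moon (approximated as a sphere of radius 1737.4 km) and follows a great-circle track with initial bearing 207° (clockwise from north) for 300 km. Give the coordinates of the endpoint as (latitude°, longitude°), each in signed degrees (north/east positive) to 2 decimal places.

Angular distance δ = d/R = 300/1737.4 = 0.17267 rad; initial bearing θ = 3.6128 rad.
sin φ₂ = sin φ₁ cos δ + cos φ₁ sin δ cos θ = (-0.3014)(0.9851) + (0.9535)(0.1718)(-0.8910) = -0.4429, so φ₂ = -26.29°.
Δλ = atan2(sin θ sin δ cos φ₁, cos δ − sin φ₁ sin φ₂) = atan2(-0.0744, 0.8517) = -4.991°.
λ₂ = 26.720° − 4.991° = 21.73°.

-26.29°, 21.73°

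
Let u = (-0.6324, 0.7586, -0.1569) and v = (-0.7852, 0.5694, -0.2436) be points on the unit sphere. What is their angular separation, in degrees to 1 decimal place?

14.8°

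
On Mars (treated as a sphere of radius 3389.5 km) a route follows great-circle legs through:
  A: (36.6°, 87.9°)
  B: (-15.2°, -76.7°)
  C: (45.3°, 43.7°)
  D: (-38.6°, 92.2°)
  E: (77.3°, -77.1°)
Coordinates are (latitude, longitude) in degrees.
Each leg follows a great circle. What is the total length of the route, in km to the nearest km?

30298 km

Leg A→B: central angle 2.6981 rad, distance 9145.1 km.
Leg B→C: central angle 2.1292 rad, distance 7217.0 km.
Leg C→D: central angle 1.6501 rad, distance 5592.9 km.
Leg D→E: central angle 2.4614 rad, distance 8342.9 km.
Total: 9145.1 + 7217.0 + 5592.9 + 8342.9 ≈ 30298 km.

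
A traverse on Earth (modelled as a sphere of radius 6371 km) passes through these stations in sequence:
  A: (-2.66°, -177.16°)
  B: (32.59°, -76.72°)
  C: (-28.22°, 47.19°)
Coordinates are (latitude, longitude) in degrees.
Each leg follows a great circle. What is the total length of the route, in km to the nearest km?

Leg A→B: central angle 1.7492 rad, distance 11144.5 km.
Leg B→C: central angle 2.3035 rad, distance 14675.5 km.
Total: 11144.5 + 14675.5 ≈ 25820 km.

25820 km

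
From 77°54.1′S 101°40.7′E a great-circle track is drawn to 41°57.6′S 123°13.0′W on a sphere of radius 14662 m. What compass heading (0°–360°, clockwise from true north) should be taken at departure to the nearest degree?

141°

With φ₁ = -1.3596, φ₂ = -0.7323, Δλ = 2.3580 rad, the forward-azimuth formula gives
θ = atan2( sin Δλ cos φ₂ , cos φ₁ sin φ₂ − sin φ₁ cos φ₂ cos Δλ ) = atan2(0.5248, -0.6552) = 141.30°.
So the initial bearing is 141°.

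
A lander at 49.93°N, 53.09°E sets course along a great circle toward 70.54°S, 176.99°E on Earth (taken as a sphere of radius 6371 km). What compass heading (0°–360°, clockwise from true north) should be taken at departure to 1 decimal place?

149.2°

Δλ = 123.900° = 2.1625 rad.
y = sin Δλ · cos φ₂ = (0.8300)(0.3331) = 0.2765
x = cos φ₁ sin φ₂ − sin φ₁ cos φ₂ cos Δλ = (0.6437)(-0.9429) − (0.7653)(0.3331)(-0.5577) = -0.4648
θ = atan2(y, x) = 149.25°, so the bearing is 149.2°.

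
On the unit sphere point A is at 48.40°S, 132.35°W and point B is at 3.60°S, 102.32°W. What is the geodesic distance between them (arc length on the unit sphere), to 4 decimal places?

With latitudes φ₁ = -48.400°, φ₂ = -3.600° and longitude difference Δλ = 30.030°:
Haversine: a = sin²(Δφ/2) + cos φ₁ cos φ₂ sin²(Δλ/2) = 0.1452 + (0.6639)(0.9980)(0.0671) = 0.18969.
Central angle c = 2·arcsin(√a) = 0.90126 rad.
On the unit sphere the arc length equals the central angle: 0.9013.

0.9013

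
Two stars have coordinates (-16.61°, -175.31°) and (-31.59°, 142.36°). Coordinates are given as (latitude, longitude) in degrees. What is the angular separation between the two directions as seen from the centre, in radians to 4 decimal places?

With latitudes φ₁ = -16.610°, φ₂ = -31.590° and longitude difference Δλ = -42.330°:
Haversine: a = sin²(Δφ/2) + cos φ₁ cos φ₂ sin²(Δλ/2) = 0.0170 + (0.9583)(0.8518)(0.1304) = 0.12340.
Central angle c = 2·arcsin(√a) = 0.71789 rad.
So the angular separation is 0.7179 rad.

0.7179 rad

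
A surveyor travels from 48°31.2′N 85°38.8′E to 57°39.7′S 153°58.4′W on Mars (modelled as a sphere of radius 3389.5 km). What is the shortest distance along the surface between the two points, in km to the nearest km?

8537 km

Let φ₁ = 0.8468 rad, φ₂ = -1.0064 rad, and Δλ = 2.1010 rad.
cos c = sin φ₁ sin φ₂ + cos φ₁ cos φ₂ cos Δλ = (0.7492)(-0.8449) + (0.6624)(0.5349)(-0.5057) = -0.81218,
so c = arccos(-0.81218) = 2.51867 rad.
Distance = R·c = 3389.5 × 2.5187 ≈ 8537 km.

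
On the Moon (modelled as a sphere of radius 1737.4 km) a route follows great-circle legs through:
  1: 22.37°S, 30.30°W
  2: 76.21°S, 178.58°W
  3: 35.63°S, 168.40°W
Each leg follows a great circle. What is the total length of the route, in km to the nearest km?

3650 km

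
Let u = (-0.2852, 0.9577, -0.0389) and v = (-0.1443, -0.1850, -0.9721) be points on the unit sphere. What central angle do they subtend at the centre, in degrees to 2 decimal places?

95.64°

u·v = -0.0982; |u| = 1.0000, |v| = 1.0000.
cos θ = (u·v)/(|u||v|) = -0.0982, so θ = 95.64°.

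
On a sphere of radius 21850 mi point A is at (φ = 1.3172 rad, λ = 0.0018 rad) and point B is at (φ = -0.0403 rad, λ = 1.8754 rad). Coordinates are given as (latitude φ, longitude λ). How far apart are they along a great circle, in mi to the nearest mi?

36813 mi

Let φ₁ = 1.3172 rad, φ₂ = -0.0403 rad, and Δλ = 1.8736 rad.
Haversine: a = sin²(Δφ/2) + cos φ₁ cos φ₂ sin²(Δλ/2) = 0.3942 + (0.2509)(0.9992)(0.6491) = 0.55688.
Central angle c = 2·arcsin(√a) = 1.68480 rad.
Distance = R·c = 21850 × 1.6848 ≈ 36813 mi.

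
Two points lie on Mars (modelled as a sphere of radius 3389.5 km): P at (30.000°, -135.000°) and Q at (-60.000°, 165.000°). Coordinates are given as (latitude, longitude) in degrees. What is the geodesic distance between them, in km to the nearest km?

6064 km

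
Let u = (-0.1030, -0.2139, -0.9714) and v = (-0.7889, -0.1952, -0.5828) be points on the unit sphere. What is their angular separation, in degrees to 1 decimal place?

46.4°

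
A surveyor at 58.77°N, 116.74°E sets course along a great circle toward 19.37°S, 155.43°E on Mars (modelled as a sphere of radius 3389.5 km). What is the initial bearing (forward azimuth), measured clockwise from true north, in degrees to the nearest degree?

144°

With φ₁ = 1.0257, φ₂ = -0.3381, Δλ = 0.6753 rad, the forward-azimuth formula gives
θ = atan2( sin Δλ cos φ₂ , cos φ₁ sin φ₂ − sin φ₁ cos φ₂ cos Δλ ) = atan2(0.5897, -0.8016) = 143.66°.
So the initial bearing is 144°.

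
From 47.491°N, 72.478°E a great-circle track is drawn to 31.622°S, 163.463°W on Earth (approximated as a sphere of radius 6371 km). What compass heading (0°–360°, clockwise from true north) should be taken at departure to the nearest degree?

With φ₁ = 0.8289, φ₂ = -0.5519, Δλ = 2.1652 rad, the forward-azimuth formula gives
θ = atan2( sin Δλ cos φ₂ , cos φ₁ sin φ₂ − sin φ₁ cos φ₂ cos Δλ ) = atan2(0.7055, -0.0027) = 90.22°.
So the initial bearing is 90°.

90°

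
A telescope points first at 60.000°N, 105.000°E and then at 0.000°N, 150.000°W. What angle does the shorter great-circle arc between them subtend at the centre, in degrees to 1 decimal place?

97.4°

Let φ₁ = 1.0472 rad, φ₂ = 0.0000 rad, and Δλ = 1.8326 rad.
Haversine: a = sin²(Δφ/2) + cos φ₁ cos φ₂ sin²(Δλ/2) = 0.2500 + (0.5000)(1.0000)(0.6294) = 0.56470.
Central angle c = 2·arcsin(√a) = 1.70057 rad.
So the angular separation is 97.4°.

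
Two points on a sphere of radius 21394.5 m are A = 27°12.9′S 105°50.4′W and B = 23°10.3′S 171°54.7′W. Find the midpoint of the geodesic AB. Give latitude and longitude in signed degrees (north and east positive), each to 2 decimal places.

-29.30°, -139.49°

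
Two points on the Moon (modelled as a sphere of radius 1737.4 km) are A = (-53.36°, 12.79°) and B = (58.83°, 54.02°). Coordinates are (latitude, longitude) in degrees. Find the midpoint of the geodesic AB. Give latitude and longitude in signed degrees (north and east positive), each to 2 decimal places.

2.92°, 31.87°

The central angle between A and B is δ = 2.0423 rad.
With f = 0.5, the slerp weights are sin((1−f)δ)/sin δ = 0.9572 and sin(fδ)/sin δ = 0.9572.
Weighted sum of the unit vectors: (0.9572)·(0.5820,0.1321,-0.8024) + (0.9572)·(0.3041,0.4188,0.8556) = (0.8481, 0.5274, 0.0510).
Converting back: φ = atan2(z, √(x²+y²)) = 2.92°, λ = atan2(y, x) = 31.87°.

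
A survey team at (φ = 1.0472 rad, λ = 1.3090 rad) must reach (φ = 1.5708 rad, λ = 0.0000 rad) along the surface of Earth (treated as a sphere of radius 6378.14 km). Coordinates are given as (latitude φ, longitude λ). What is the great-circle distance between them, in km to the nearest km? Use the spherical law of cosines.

In radians: φ₁ = 1.0472, φ₂ = 1.5708, Δλ = -75.000° = -1.3090 rad.
cos c = sin φ₁ sin φ₂ + cos φ₁ cos φ₂ cos Δλ = (0.8660)(1.0000) + (0.5000)(-0.0000)(0.2588) = 0.86603,
so c = arccos(0.86603) = 0.52360 rad.
Distance = R·c = 6378.14 × 0.5236 ≈ 3340 km.

3340 km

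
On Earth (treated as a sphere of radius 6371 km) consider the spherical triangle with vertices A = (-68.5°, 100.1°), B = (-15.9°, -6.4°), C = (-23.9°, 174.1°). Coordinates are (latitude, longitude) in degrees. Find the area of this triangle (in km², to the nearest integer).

Side lengths (central angles): a = 2.4469, b = 1.0823, c = 1.4154 rad; semiperimeter s = 2.4723.
By l'Huilier's theorem, tan(E/4) = √[tan(s/2) tan((s−a)/2) tan((s−b)/2) tan((s−c)/2)], giving spherical excess E = 0.5301 rad.
Area = E·R² = 0.5301 × (6371)² ≈ 21516168 km².

21516168 km²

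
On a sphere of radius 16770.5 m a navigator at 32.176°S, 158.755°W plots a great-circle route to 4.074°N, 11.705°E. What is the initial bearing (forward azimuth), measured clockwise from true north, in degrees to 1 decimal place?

160.4°

Δλ = 170.460° = 2.9751 rad.
y = sin Δλ · cos φ₂ = (0.1657)(0.9975) = 0.1653
x = cos φ₁ sin φ₂ − sin φ₁ cos φ₂ cos Δλ = (0.8464)(0.0710) − (-0.5325)(0.9975)(-0.9862) = -0.4637
θ = atan2(y, x) = 160.38°, so the bearing is 160.4°.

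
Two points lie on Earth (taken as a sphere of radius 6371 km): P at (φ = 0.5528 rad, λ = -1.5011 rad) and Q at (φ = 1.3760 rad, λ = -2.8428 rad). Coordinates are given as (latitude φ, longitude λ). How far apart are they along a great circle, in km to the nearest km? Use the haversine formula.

6278 km

In radians: φ₁ = 0.5528, φ₂ = 1.3760, Δλ = -76.874° = -1.3417 rad.
Haversine: a = sin²(Δφ/2) + cos φ₁ cos φ₂ sin²(Δλ/2) = 0.1601 + (0.8511)(0.1936)(0.3865) = 0.22372.
Central angle c = 2·arcsin(√a) = 0.98537 rad.
Distance = R·c = 6371 × 0.9854 ≈ 6278 km.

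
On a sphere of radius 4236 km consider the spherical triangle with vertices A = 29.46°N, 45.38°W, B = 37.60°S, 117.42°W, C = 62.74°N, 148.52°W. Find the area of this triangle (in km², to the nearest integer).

Side lengths (central angles): a = 1.8046, b = 1.2169, c = 1.6583 rad; semiperimeter s = 2.3399.
By l'Huilier's theorem, tan(E/4) = √[tan(s/2) tan((s−a)/2) tan((s−b)/2) tan((s−c)/2)], giving spherical excess E = 1.4524 rad.
Area = E·R² = 1.4524 × (4236)² ≈ 26060580 km².

26060580 km²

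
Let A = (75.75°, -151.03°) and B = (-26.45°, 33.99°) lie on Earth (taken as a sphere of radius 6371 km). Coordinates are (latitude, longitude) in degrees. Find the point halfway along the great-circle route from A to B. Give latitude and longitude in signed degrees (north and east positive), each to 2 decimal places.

38.84°, 35.89°

Central angle δ = 2.2800 rad. Interpolating on the sphere with fraction f = 0.5:
P = [sin((1−f)δ)·A + sin(fδ)·B] / sin δ = 1.1974·A + 1.1974·B in Cartesian coordinates,
giving P = (0.6310, 0.4566, 0.6272), i.e. latitude 38.84°, longitude 35.89°.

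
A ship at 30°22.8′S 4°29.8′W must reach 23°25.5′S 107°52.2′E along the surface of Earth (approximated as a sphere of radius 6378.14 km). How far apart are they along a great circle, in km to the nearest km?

In radians: φ₁ = -0.5302, φ₂ = -0.4088, Δλ = 112.367° = 1.9612 rad.
cos c = sin φ₁ sin φ₂ + cos φ₁ cos φ₂ cos Δλ = (-0.5057)(-0.3975) + (0.8627)(0.9176)(-0.3805) = -0.10017,
so c = arccos(-0.10017) = 1.67114 rad.
Distance = R·c = 6378.14 × 1.6711 ≈ 10659 km.

10659 km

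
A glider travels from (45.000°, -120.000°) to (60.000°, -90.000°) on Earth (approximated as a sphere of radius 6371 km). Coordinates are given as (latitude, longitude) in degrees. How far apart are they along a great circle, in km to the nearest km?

In radians: φ₁ = 0.7854, φ₂ = 1.0472, Δλ = 30.000° = 0.5236 rad.
cos c = sin φ₁ sin φ₂ + cos φ₁ cos φ₂ cos Δλ = (0.7071)(0.8660) + (0.7071)(0.5000)(0.8660) = 0.91856,
so c = arccos(0.91856) = 0.40638 rad.
Distance = R·c = 6371 × 0.4064 ≈ 2589 km.

2589 km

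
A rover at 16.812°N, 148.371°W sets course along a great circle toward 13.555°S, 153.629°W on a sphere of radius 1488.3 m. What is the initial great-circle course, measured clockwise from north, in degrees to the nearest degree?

With φ₁ = 0.2934, φ₂ = -0.2366, Δλ = -0.0918 rad, the forward-azimuth formula gives
θ = atan2( sin Δλ cos φ₂ , cos φ₁ sin φ₂ − sin φ₁ cos φ₂ cos Δλ ) = atan2(-0.0891, -0.5044) = -169.98°.
Adding 360° brings this into [0°, 360°): 190°.

190°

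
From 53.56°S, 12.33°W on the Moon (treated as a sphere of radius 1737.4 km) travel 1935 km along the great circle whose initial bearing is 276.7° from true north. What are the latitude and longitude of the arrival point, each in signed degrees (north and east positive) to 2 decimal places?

-17.03°, -81.09°

Angular distance δ = d/R = 1935/1737.4 = 1.11373 rad; initial bearing θ = 4.8293 rad.
sin φ₂ = sin φ₁ cos δ + cos φ₁ sin δ cos θ = (-0.8045)(0.4413) + (0.5940)(0.8974)(0.1167) = -0.2928, so φ₂ = -17.03°.
Δλ = atan2(sin θ sin δ cos φ₁, cos δ − sin φ₁ sin φ₂) = atan2(-0.5294, 0.2057) = -68.762°.
λ₂ = -12.330° − 68.762° = -81.09°.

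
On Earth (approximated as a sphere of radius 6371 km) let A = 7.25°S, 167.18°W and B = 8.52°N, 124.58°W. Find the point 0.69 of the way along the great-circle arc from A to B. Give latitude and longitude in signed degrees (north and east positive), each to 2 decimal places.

The central angle between A and B is δ = 0.7905 rad.
With f = 0.69, the slerp weights are sin((1−f)δ)/sin δ = 0.3414 and sin(fδ)/sin δ = 0.7300.
Weighted sum of the unit vectors: (0.3414)·(-0.9673,-0.2201,-0.1262) + (0.7300)·(-0.5613,-0.8142,0.1482) = (-0.7399, -0.6695, 0.0651).
Converting back: φ = atan2(z, √(x²+y²)) = 3.73°, λ = atan2(y, x) = -137.86°.

3.73°, -137.86°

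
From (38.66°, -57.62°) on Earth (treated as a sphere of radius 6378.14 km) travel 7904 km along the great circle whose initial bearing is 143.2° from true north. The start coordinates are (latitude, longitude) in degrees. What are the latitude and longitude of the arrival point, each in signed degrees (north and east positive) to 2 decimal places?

-22.82°, -19.70°

Angular distance δ = d/R = 7904/6378.14 = 1.23923 rad; initial bearing θ = 2.4993 rad.
sin φ₂ = sin φ₁ cos δ + cos φ₁ sin δ cos θ = (0.6247)(0.3255) + (0.7809)(0.9455)(-0.8007) = -0.3879, so φ₂ = -22.82°.
Δλ = atan2(sin θ sin δ cos φ₁, cos δ − sin φ₁ sin φ₂) = atan2(0.4423, 0.5678) = 37.916°.
λ₂ = -57.620° + 37.916° = -19.70°.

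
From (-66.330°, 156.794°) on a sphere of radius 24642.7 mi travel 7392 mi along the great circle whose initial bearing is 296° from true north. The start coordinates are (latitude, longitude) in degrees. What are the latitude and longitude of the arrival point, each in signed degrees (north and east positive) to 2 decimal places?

-55.38°, 128.92°

Angular distance δ = d/R = 7392/24642.7 = 0.29997 rad; initial bearing θ = 5.1662 rad.
sin φ₂ = sin φ₁ cos δ + cos φ₁ sin δ cos θ = (-0.9159)(0.9553) + (0.4015)(0.2955)(0.4384) = -0.8230, so φ₂ = -55.38°.
Δλ = atan2(sin θ sin δ cos φ₁, cos δ − sin φ₁ sin φ₂) = atan2(-0.1066, 0.2016) = -27.873°.
λ₂ = 156.794° − 27.873° = 128.92°.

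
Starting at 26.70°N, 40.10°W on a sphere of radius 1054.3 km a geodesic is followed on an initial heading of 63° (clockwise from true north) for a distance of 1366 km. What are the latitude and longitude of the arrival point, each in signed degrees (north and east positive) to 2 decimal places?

30.82°, 46.80°

Angular distance δ = d/R = 1366/1054.3 = 1.29565 rad; initial bearing θ = 1.0996 rad.
sin φ₂ = sin φ₁ cos δ + cos φ₁ sin δ cos θ = (0.4493)(0.2717) + (0.8934)(0.9624)(0.4540) = 0.5124, so φ₂ = 30.82°.
Δλ = atan2(sin θ sin δ cos φ₁, cos δ − sin φ₁ sin φ₂) = atan2(0.7661, 0.0415) = 86.902°.
λ₂ = -40.100° + 86.902° = 46.80°.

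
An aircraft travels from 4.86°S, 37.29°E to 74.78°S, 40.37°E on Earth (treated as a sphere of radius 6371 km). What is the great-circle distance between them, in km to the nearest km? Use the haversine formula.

7777 km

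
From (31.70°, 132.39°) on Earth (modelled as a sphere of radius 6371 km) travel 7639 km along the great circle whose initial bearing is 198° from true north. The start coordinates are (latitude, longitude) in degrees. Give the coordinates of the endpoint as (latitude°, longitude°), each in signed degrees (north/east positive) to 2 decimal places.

-34.26°, 112.00°

Angular distance δ = d/R = 7639/6371 = 1.19903 rad; initial bearing θ = 3.4558 rad.
sin φ₂ = sin φ₁ cos δ + cos φ₁ sin δ cos θ = (0.5255)(0.3633) + (0.8508)(0.9317)(-0.9511) = -0.5630, so φ₂ = -34.26°.
Δλ = atan2(sin θ sin δ cos φ₁, cos δ − sin φ₁ sin φ₂) = atan2(-0.2450, 0.6591) = -20.387°.
λ₂ = 132.390° − 20.387° = 112.00°.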